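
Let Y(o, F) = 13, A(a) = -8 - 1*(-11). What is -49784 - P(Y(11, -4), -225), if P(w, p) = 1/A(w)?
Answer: -149353/3 ≈ -49784.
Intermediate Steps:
A(a) = 3 (A(a) = -8 + 11 = 3)
P(w, p) = ⅓ (P(w, p) = 1/3 = ⅓)
-49784 - P(Y(11, -4), -225) = -49784 - 1*⅓ = -49784 - ⅓ = -149353/3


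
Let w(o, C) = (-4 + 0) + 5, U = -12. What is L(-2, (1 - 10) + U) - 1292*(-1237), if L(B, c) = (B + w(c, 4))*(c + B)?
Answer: 1598227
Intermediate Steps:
w(o, C) = 1 (w(o, C) = -4 + 5 = 1)
L(B, c) = (1 + B)*(B + c) (L(B, c) = (B + 1)*(c + B) = (1 + B)*(B + c))
L(-2, (1 - 10) + U) - 1292*(-1237) = (-2 + ((1 - 10) - 12) + (-2)² - 2*((1 - 10) - 12)) - 1292*(-1237) = (-2 + (-9 - 12) + 4 - 2*(-9 - 12)) + 1598204 = (-2 - 21 + 4 - 2*(-21)) + 1598204 = (-2 - 21 + 4 + 42) + 1598204 = 23 + 1598204 = 1598227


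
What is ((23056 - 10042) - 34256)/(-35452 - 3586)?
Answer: 10621/19519 ≈ 0.54414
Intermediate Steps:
((23056 - 10042) - 34256)/(-35452 - 3586) = (13014 - 34256)/(-39038) = -21242*(-1/39038) = 10621/19519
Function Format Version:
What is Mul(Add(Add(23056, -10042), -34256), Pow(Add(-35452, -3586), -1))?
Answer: Rational(10621, 19519) ≈ 0.54414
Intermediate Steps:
Mul(Add(Add(23056, -10042), -34256), Pow(Add(-35452, -3586), -1)) = Mul(Add(13014, -34256), Pow(-39038, -1)) = Mul(-21242, Rational(-1, 39038)) = Rational(10621, 19519)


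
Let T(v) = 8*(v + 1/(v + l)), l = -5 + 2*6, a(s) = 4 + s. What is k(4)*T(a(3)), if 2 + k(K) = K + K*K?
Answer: 7128/7 ≈ 1018.3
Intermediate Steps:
l = 7 (l = -5 + 12 = 7)
k(K) = -2 + K + K² (k(K) = -2 + (K + K*K) = -2 + (K + K²) = -2 + K + K²)
T(v) = 8*v + 8/(7 + v) (T(v) = 8*(v + 1/(v + 7)) = 8*(v + 1/(7 + v)) = 8*v + 8/(7 + v))
k(4)*T(a(3)) = (-2 + 4 + 4²)*(8*(1 + (4 + 3)² + 7*(4 + 3))/(7 + (4 + 3))) = (-2 + 4 + 16)*(8*(1 + 7² + 7*7)/(7 + 7)) = 18*(8*(1 + 49 + 49)/14) = 18*(8*(1/14)*99) = 18*(396/7) = 7128/7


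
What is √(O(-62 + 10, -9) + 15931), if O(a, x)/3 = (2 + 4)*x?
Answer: √15769 ≈ 125.57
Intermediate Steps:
O(a, x) = 18*x (O(a, x) = 3*((2 + 4)*x) = 3*(6*x) = 18*x)
√(O(-62 + 10, -9) + 15931) = √(18*(-9) + 15931) = √(-162 + 15931) = √15769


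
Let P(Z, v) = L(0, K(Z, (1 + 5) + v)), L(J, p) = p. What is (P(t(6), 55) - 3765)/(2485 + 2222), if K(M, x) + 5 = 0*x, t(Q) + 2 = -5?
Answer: -3770/4707 ≈ -0.80093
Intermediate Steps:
t(Q) = -7 (t(Q) = -2 - 5 = -7)
K(M, x) = -5 (K(M, x) = -5 + 0*x = -5 + 0 = -5)
P(Z, v) = -5
(P(t(6), 55) - 3765)/(2485 + 2222) = (-5 - 3765)/(2485 + 2222) = -3770/4707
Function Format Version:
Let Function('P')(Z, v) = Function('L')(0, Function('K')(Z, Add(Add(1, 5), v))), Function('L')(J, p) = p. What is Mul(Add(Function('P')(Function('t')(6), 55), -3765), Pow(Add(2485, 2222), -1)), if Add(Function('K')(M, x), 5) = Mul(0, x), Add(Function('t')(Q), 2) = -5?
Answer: Rational(-3770, 4707) ≈ -0.80093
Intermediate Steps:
Function('t')(Q) = -7 (Function('t')(Q) = Add(-2, -5) = -7)
Function('K')(M, x) = -5 (Function('K')(M, x) = Add(-5, Mul(0, x)) = Add(-5, 0) = -5)
Function('P')(Z, v) = -5
Mul(Add(Function('P')(Function('t')(6), 55), -3765), Pow(Add(2485, 2222), -1)) = Mul(Add(-5, -3765), Pow(Add(2485, 2222), -1)) = Mul(-3770, Pow(4707, -1)) = Mul(-3770, Rational(1, 4707)) = Rational(-3770, 4707)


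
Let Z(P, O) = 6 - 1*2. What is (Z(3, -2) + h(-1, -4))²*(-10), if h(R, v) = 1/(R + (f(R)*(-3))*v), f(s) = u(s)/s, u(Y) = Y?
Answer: -20250/121 ≈ -167.36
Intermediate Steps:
Z(P, O) = 4 (Z(P, O) = 6 - 2 = 4)
f(s) = 1 (f(s) = s/s = 1)
h(R, v) = 1/(R - 3*v) (h(R, v) = 1/(R + (1*(-3))*v) = 1/(R - 3*v))
(Z(3, -2) + h(-1, -4))²*(-10) = (4 + 1/(-1 - 3*(-4)))²*(-10) = (4 + 1/(-1 + 12))²*(-10) = (4 + 1/11)²*(-10) = (45/11)²*(-10) = (2025/121)*(-10) = -20250/121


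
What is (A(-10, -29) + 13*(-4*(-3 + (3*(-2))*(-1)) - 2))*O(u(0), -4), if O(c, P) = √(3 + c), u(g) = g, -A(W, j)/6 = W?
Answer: -122*√3 ≈ -211.31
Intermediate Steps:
A(W, j) = -6*W
(A(-10, -29) + 13*(-4*(-3 + (3*(-2))*(-1)) - 2))*O(u(0), -4) = (-6*(-10) + 13*(-4*(-3 + (3*(-2))*(-1)) - 2))*√(3 + 0) = (60 + 13*(-4*(-3 - 6*(-1)) - 2))*√3 = (60 + 13*(-4*(-3 + 6) - 2))*√3 = (60 + 13*(-4*3 - 2))*√3 = (60 + 13*(-12 - 2))*√3 = (60 + 13*(-14))*√3 = (60 - 182)*√3 = -122*√3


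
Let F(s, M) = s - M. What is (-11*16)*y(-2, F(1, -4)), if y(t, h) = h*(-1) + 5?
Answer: 0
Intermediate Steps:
y(t, h) = 5 - h (y(t, h) = -h + 5 = 5 - h)
(-11*16)*y(-2, F(1, -4)) = (-11*16)*(5 - (1 - 1*(-4))) = -176*(5 - (1 + 4)) = -176*(5 - 1*5) = -176*(5 - 5) = -176*0 = 0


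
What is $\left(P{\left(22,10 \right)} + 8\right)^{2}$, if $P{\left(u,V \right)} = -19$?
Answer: $121$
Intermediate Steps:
$\left(P{\left(22,10 \right)} + 8\right)^{2} = \left(-19 + 8\right)^{2} = \left(-11\right)^{2} = 121$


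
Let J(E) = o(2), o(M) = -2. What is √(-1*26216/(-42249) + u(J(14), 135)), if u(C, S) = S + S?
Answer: √483051660054/42249 ≈ 16.451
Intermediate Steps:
J(E) = -2
u(C, S) = 2*S
√(-1*26216/(-42249) + u(J(14), 135)) = √(-1*26216/(-42249) + 2*135) = √(-26216*(-1/42249) + 270) = √(26216/42249 + 270) = √(11433446/42249) = √483051660054/42249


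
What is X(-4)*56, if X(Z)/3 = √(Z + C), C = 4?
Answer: 0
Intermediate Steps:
X(Z) = 3*√(4 + Z) (X(Z) = 3*√(Z + 4) = 3*√(4 + Z))
X(-4)*56 = (3*√(4 - 4))*56 = (3*√0)*56 = (3*0)*56 = 0*56 = 0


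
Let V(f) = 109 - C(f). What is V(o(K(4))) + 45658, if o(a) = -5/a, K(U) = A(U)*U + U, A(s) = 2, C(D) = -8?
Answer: 45775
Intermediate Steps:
K(U) = 3*U (K(U) = 2*U + U = 3*U)
V(f) = 117 (V(f) = 109 - 1*(-8) = 109 + 8 = 117)
V(o(K(4))) + 45658 = 117 + 45658 = 45775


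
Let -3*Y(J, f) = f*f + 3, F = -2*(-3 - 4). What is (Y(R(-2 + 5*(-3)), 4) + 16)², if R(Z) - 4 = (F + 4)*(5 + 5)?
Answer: 841/9 ≈ 93.444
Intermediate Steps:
F = 14 (F = -2*(-7) = 14)
R(Z) = 184 (R(Z) = 4 + (14 + 4)*(5 + 5) = 4 + 18*10 = 4 + 180 = 184)
Y(J, f) = -1 - f²/3 (Y(J, f) = -(f*f + 3)/3 = -(f² + 3)/3 = -(3 + f²)/3 = -1 - f²/3)
(Y(R(-2 + 5*(-3)), 4) + 16)² = ((-1 - ⅓*4²) + 16)² = ((-1 - ⅓*16) + 16)² = ((-1 - 16/3) + 16)² = (-19/3 + 16)² = (29/3)² = 841/9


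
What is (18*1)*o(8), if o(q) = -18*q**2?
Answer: -20736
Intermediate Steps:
(18*1)*o(8) = (18*1)*(-18*8**2) = 18*(-18*64) = 18*(-1152) = -20736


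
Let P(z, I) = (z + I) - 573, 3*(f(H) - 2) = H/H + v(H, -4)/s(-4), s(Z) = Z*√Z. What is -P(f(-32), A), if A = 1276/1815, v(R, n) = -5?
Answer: 31348/55 + 5*I/24 ≈ 569.96 + 0.20833*I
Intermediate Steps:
s(Z) = Z^(3/2)
f(H) = 7/3 - 5*I/24 (f(H) = 2 + (H/H - 5*I/8)/3 = 2 + (1 - 5*I/8)/3 = 2 + (⅓ - 5*I/24) = 7/3 - 5*I/24)
A = 116/165 (A = 1276*(1/1815) = 116/165 ≈ 0.70303)
P(z, I) = -573 + I + z (P(z, I) = (I + z) - 573 = -573 + I + z)
-P(f(-32), A) = -(-573 + 116/165 + (7/3 - 5*I/24)) = -(-31348/55 - 5*I/24) = 31348/55 + 5*I/24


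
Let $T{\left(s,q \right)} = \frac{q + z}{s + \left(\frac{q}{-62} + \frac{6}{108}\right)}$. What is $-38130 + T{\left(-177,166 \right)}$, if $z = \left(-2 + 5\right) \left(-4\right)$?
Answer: $- \frac{3821817702}{100229} \approx -38131.0$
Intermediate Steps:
$z = -12$ ($z = 3 \left(-4\right) = -12$)
$T{\left(s,q \right)} = \frac{-12 + q}{\frac{1}{18} + s - \frac{q}{62}}$ ($T{\left(s,q \right)} = \frac{q - 12}{s + \left(\frac{q}{-62} + \frac{6}{108}\right)} = \frac{-12 + q}{s + \left(q \left(- \frac{1}{62}\right) + 6 \cdot \frac{1}{108}\right)} = \frac{-12 + q}{s - \left(- \frac{1}{18} + \frac{q}{62}\right)} = \frac{-12 + q}{\frac{1}{18} + s - \frac{q}{62}}$)
$-38130 + T{\left(-177,166 \right)} = -38130 + \frac{558 \left(-12 + 166\right)}{31 - 1494 + 558 \left(-177\right)} = -38130 + 558 \frac{1}{31 - 1494 - 98766} \cdot 154 = -38130 + 558 \frac{1}{-100229} \cdot 154 = -38130 + 558 \left(- \frac{1}{100229}\right) 154 = -38130 - \frac{85932}{100229} = - \frac{3821817702}{100229}$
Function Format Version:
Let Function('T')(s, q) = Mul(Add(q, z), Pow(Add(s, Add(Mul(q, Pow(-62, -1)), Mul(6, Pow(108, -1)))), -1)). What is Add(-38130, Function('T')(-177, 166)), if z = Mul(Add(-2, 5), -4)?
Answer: Rational(-3821817702, 100229) ≈ -38131.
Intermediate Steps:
z = -12 (z = Mul(3, -4) = -12)
Function('T')(s, q) = Mul(Pow(Add(Rational(1, 18), s, Mul(Rational(-1, 62), q)), -1), Add(-12, q)) (Function('T')(s, q) = Mul(Add(q, -12), Pow(Add(s, Add(Mul(q, Pow(-62, -1)), Mul(6, Pow(108, -1)))), -1)) = Mul(Add(-12, q), Pow(Add(s, Add(Mul(q, Rational(-1, 62)), Mul(6, Rational(1, 108)))), -1)) = Mul(Add(-12, q), Pow(Add(s, Add(Mul(Rational(-1, 62), q), Rational(1, 18))), -1)) = Mul(Add(-12, q), Pow(Add(s, Add(Rational(1, 18), Mul(Rational(-1, 62), q))), -1)) = Mul(Add(-12, q), Pow(Add(Rational(1, 18), s, Mul(Rational(-1, 62), q)), -1)) = Mul(Pow(Add(Rational(1, 18), s, Mul(Rational(-1, 62), q)), -1), Add(-12, q)))
Add(-38130, Function('T')(-177, 166)) = Add(-38130, Mul(558, Pow(Add(31, Mul(-9, 166), Mul(558, -177)), -1), Add(-12, 166))) = Add(-38130, Mul(558, Pow(Add(31, -1494, -98766), -1), 154)) = Add(-38130, Mul(558, Pow(-100229, -1), 154)) = Add(-38130, Mul(558, Rational(-1, 100229), 154)) = Add(-38130, Rational(-85932, 100229)) = Rational(-3821817702, 100229)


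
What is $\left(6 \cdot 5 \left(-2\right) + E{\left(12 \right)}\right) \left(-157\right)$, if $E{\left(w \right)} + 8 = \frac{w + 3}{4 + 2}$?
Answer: $\frac{20567}{2} \approx 10284.0$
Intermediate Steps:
$E{\left(w \right)} = - \frac{15}{2} + \frac{w}{6}$ ($E{\left(w \right)} = -8 + \frac{w + 3}{4 + 2} = -8 + \frac{3 + w}{6} = -8 + \left(3 + w\right) \frac{1}{6} = -8 + \left(\frac{1}{2} + \frac{w}{6}\right) = - \frac{15}{2} + \frac{w}{6}$)
$\left(6 \cdot 5 \left(-2\right) + E{\left(12 \right)}\right) \left(-157\right) = \left(6 \cdot 5 \left(-2\right) + \left(- \frac{15}{2} + \frac{1}{6} \cdot 12\right)\right) \left(-157\right) = \left(30 \left(-2\right) + \left(- \frac{15}{2} + 2\right)\right) \left(-157\right) = \left(-60 - \frac{11}{2}\right) \left(-157\right) = \left(- \frac{131}{2}\right) \left(-157\right) = \frac{20567}{2}$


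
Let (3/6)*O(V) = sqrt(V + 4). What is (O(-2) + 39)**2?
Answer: 1529 + 156*sqrt(2) ≈ 1749.6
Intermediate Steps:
O(V) = 2*sqrt(4 + V) (O(V) = 2*sqrt(V + 4) = 2*sqrt(4 + V))
(O(-2) + 39)**2 = (2*sqrt(4 - 2) + 39)**2 = (2*sqrt(2) + 39)**2 = (39 + 2*sqrt(2))**2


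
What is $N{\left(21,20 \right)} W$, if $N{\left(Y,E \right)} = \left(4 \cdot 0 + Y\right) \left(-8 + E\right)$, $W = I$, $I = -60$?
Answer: $-15120$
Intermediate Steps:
$W = -60$
$N{\left(Y,E \right)} = Y \left(-8 + E\right)$ ($N{\left(Y,E \right)} = \left(0 + Y\right) \left(-8 + E\right) = Y \left(-8 + E\right)$)
$N{\left(21,20 \right)} W = 21 \left(-8 + 20\right) \left(-60\right) = 21 \cdot 12 \left(-60\right) = 252 \left(-60\right) = -15120$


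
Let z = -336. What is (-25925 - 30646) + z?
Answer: -56907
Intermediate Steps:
(-25925 - 30646) + z = (-25925 - 30646) - 336 = -56571 - 336 = -56907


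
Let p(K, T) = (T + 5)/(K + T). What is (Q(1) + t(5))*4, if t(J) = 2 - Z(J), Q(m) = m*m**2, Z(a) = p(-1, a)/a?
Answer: 10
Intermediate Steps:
p(K, T) = (5 + T)/(K + T)
Z(a) = (5 + a)/(a*(-1 + a)) (Z(a) = ((5 + a)/(-1 + a))/a = (5 + a)/(a*(-1 + a)))
Q(m) = m**3
t(J) = 2 - (5 + J)/(J*(-1 + J))
(Q(1) + t(5))*4 = (1**3 + (-5 - 1*5 + 2*5*(-1 + 5))/(5*(-1 + 5)))*4 = (1 + (1/5)*(-5 - 5 + 2*5*4)/4)*4 = (1 + (1/5)*(1/4)*(-5 - 5 + 40))*4 = (1 + (1/5)*(1/4)*30)*4 = (1 + 3/2)*4 = (5/2)*4 = 10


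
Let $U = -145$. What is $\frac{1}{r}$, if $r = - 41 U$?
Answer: $\frac{1}{5945} \approx 0.00016821$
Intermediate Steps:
$r = 5945$ ($r = \left(-41\right) \left(-145\right) = 5945$)
$\frac{1}{r} = \frac{1}{5945}$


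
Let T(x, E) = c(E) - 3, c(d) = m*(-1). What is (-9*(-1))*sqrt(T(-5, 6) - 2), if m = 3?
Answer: 18*I*sqrt(2) ≈ 25.456*I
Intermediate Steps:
c(d) = -3 (c(d) = 3*(-1) = -3)
T(x, E) = -6 (T(x, E) = -3 - 3 = -6)
(-9*(-1))*sqrt(T(-5, 6) - 2) = (-9*(-1))*sqrt(-6 - 2) = 9*sqrt(-8) = 9*(2*I*sqrt(2)) = 18*I*sqrt(2)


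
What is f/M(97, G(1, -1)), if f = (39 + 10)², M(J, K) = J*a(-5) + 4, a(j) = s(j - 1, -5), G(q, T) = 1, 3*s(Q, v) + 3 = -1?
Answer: -7203/376 ≈ -19.157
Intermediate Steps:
s(Q, v) = -4/3 (s(Q, v) = -1 + (⅓)*(-1) = -1 - ⅓ = -4/3)
a(j) = -4/3
M(J, K) = 4 - 4*J/3 (M(J, K) = J*(-4/3) + 4 = -4*J/3 + 4 = 4 - 4*J/3)
f = 2401 (f = 49² = 2401)
f/M(97, G(1, -1)) = 2401/(4 - 4/3*97) = 2401/(4 - 388/3) = 2401/(-376/3) = 2401*(-3/376) = -7203/376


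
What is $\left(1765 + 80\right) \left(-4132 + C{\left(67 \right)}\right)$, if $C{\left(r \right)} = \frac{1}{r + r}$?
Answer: $- \frac{1021552515}{134} \approx -7.6235 \cdot 10^{6}$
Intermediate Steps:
$C{\left(r \right)} = \frac{1}{2 r}$
$\left(1765 + 80\right) \left(-4132 + C{\left(67 \right)}\right) = \left(1765 + 80\right) \left(-4132 + \frac{1}{2 \cdot 67}\right) = 1845 \left(-4132 + \frac{1}{2} \cdot \frac{1}{67}\right) = 1845 \left(-4132 + \frac{1}{134}\right) = 1845 \left(- \frac{553687}{134}\right) = - \frac{1021552515}{134}$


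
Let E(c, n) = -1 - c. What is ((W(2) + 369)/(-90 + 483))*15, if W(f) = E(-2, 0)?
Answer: 1850/131 ≈ 14.122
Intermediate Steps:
W(f) = 1 (W(f) = -1 - 1*(-2) = -1 + 2 = 1)
((W(2) + 369)/(-90 + 483))*15 = ((1 + 369)/(-90 + 483))*15 = (370/393)*15 = 1850/131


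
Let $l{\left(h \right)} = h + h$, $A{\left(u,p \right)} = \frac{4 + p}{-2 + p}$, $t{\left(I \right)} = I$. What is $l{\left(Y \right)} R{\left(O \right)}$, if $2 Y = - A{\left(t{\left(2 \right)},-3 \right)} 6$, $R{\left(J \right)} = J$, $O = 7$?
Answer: $\frac{42}{5} \approx 8.4$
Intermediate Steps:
$A{\left(u,p \right)} = \frac{4 + p}{-2 + p}$
$Y = \frac{3}{5}$ ($Y = \frac{- \frac{4 - 3}{-2 - 3} \cdot 6}{2} = \frac{- \frac{1}{-5} \cdot 6}{2} = \frac{- \frac{\left(-1\right) 1}{5} \cdot 6}{2} = \frac{\left(-1\right) \left(- \frac{1}{5}\right) 6}{2} = \frac{\frac{1}{5} \cdot 6}{2} = \frac{1}{2} \cdot \frac{6}{5} = \frac{3}{5} \approx 0.6$)
$l{\left(h \right)} = 2 h$
$l{\left(Y \right)} R{\left(O \right)} = 2 \cdot \frac{3}{5} \cdot 7 = \frac{6}{5} \cdot 7 = \frac{42}{5}$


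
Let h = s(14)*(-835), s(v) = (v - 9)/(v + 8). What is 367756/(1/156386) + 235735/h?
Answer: 48022426959126/835 ≈ 5.7512e+10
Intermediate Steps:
s(v) = (-9 + v)/(8 + v)
h = -4175/22 (h = ((-9 + 14)/(8 + 14))*(-835) = (5/22)*(-835) = -4175/22 ≈ -189.77)
367756/(1/156386) + 235735/h = 367756/(1/156386) + 235735/(-4175/22) = 367756/(1/156386) + 235735*(-22/4175) = 367756*156386 - 1037234/835 = 57511889816 - 1037234/835 = 48022426959126/835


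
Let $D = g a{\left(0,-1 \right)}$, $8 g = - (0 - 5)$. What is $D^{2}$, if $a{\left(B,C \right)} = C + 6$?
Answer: $\frac{625}{64} \approx 9.7656$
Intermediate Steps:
$a{\left(B,C \right)} = 6 + C$
$g = \frac{5}{8}$ ($g = \frac{\left(-1\right) \left(0 - 5\right)}{8} = \frac{\left(-1\right) \left(-5\right)}{8} = \frac{1}{8} \cdot 5 = \frac{5}{8} \approx 0.625$)
$D = \frac{25}{8}$ ($D = \frac{5 \left(6 - 1\right)}{8} = \frac{5}{8} \cdot 5 = \frac{25}{8} \approx 3.125$)
$D^{2} = \left(\frac{25}{8}\right)^{2} = \frac{625}{64}$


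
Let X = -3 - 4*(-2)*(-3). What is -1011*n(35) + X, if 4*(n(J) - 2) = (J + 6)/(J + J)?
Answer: -615171/280 ≈ -2197.0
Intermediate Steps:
X = -27 (X = -3 + 8*(-3) = -3 - 24 = -27)
n(J) = 2 + (6 + J)/(8*J) (n(J) = 2 + ((J + 6)/(J + J))/4 = 2 + ((6 + J)/((2*J)))/4 = 2 + ((6 + J)*(1/(2*J)))/4 = 2 + ((6 + J)/(2*J))/4 = 2 + (6 + J)/(8*J))
-1011*n(35) + X = -1011*(6 + 17*35)/(8*35) - 27 = -1011*(6 + 595)/(8*35) - 27 = -1011*601/(8*35) - 27 = -1011*601/280 - 27 = -607611/280 - 27 = -615171/280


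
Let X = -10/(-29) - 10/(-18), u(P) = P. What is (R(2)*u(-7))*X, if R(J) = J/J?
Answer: -1645/261 ≈ -6.3027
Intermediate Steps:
X = 235/261 (X = -10*(-1/29) - 10*(-1/18) = 10/29 + 5/9 = 235/261 ≈ 0.90038)
R(J) = 1
(R(2)*u(-7))*X = (1*(-7))*(235/261) = -7*235/261 = -1645/261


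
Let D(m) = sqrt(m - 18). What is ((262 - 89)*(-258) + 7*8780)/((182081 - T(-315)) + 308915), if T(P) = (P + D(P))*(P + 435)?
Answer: 1112190187/34953750602 + 378585*I*sqrt(37)/17476875301 ≈ 0.031819 + 0.00013177*I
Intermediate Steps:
D(m) = sqrt(-18 + m)
T(P) = (435 + P)*(P + sqrt(-18 + P)) (T(P) = (P + sqrt(-18 + P))*(P + 435) = (P + sqrt(-18 + P))*(435 + P) = (435 + P)*(P + sqrt(-18 + P)))
((262 - 89)*(-258) + 7*8780)/((182081 - T(-315)) + 308915) = ((262 - 89)*(-258) + 7*8780)/((182081 - ((-315)**2 + 435*(-315) + 435*sqrt(-18 - 315) - 315*sqrt(-18 - 315))) + 308915) = (173*(-258) + 61460)/((182081 - (99225 - 137025 + 435*sqrt(-333) - 945*I*sqrt(37))) + 308915) = (-44634 + 61460)/((182081 - (99225 - 137025 + 435*(3*I*sqrt(37)) - 945*I*sqrt(37))) + 308915) = 16826/((182081 - (99225 - 137025 + 1305*I*sqrt(37) - 945*I*sqrt(37))) + 308915) = 16826/((182081 - (-37800 + 360*I*sqrt(37))) + 308915) = 16826/((182081 + (37800 - 360*I*sqrt(37))) + 308915) = 16826/((219881 - 360*I*sqrt(37)) + 308915) = 16826/(528796 - 360*I*sqrt(37))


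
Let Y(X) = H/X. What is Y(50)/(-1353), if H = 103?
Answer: -103/67650 ≈ -0.0015225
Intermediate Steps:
Y(X) = 103/X
Y(50)/(-1353) = (103/50)/(-1353) = (103*(1/50))*(-1/1353) = (103/50)*(-1/1353) = -103/67650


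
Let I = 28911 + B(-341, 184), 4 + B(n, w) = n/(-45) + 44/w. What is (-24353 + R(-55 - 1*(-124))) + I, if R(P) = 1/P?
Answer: 9442991/2070 ≈ 4561.8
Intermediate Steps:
B(n, w) = -4 + 44/w - n/45 (B(n, w) = -4 + (n/(-45) + 44/w) = -4 + (n*(-1/45) + 44/w) = -4 + (-n/45 + 44/w) = -4 + (44/w - n/45) = -4 + 44/w - n/45)
I = 59853671/2070 (I = 28911 + (-4 + 44/184 - 1/45*(-341)) = 28911 + (-4 + 44*(1/184) + 341/45) = 28911 + (-4 + 11/46 + 341/45) = 28911 + 7901/2070 = 59853671/2070 ≈ 28915.)
(-24353 + R(-55 - 1*(-124))) + I = (-24353 + 1/(-55 - 1*(-124))) + 59853671/2070 = (-24353 + 1/(-55 + 124)) + 59853671/2070 = (-24353 + 1/69) + 59853671/2070 = -1680356/69 + 59853671/2070 = 9442991/2070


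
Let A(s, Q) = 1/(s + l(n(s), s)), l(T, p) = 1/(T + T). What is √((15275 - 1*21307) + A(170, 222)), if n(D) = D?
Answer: 2*I*√5038156133223/57801 ≈ 77.666*I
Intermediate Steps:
l(T, p) = 1/(2*T)
A(s, Q) = 1/(s + 1/(2*s))
√((15275 - 1*21307) + A(170, 222)) = √((15275 - 1*21307) + 2*170/(1 + 2*170²)) = √((15275 - 21307) + 2*170/(1 + 2*28900)) = √(-6032 + 2*170/(1 + 57800)) = √(-6032 + 2*170/57801) = √(-6032 + 2*170*(1/57801)) = √(-6032 + 340/57801) = √(-348655292/57801) = 2*I*√5038156133223/57801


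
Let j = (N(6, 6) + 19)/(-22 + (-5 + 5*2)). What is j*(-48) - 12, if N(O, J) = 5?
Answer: 948/17 ≈ 55.765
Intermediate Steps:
j = -24/17 (j = (5 + 19)/(-22 + (-5 + 5*2)) = 24/(-22 + (-5 + 10)) = 24/(-22 + 5) = 24/(-17) = 24*(-1/17) = -24/17 ≈ -1.4118)
j*(-48) - 12 = -24/17*(-48) - 12 = 1152/17 - 12 = 948/17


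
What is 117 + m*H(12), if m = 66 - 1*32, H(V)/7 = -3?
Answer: -597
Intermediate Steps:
H(V) = -21 (H(V) = 7*(-3) = -21)
m = 34 (m = 66 - 32 = 34)
117 + m*H(12) = 117 + 34*(-21) = 117 - 714 = -597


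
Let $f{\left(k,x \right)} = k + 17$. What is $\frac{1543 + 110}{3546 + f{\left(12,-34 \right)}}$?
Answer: $\frac{1653}{3575} \approx 0.46238$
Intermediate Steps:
$f{\left(k,x \right)} = 17 + k$
$\frac{1543 + 110}{3546 + f{\left(12,-34 \right)}} = \frac{1543 + 110}{3546 + \left(17 + 12\right)} = \frac{1653}{3546 + 29} = \frac{1653}{3575}$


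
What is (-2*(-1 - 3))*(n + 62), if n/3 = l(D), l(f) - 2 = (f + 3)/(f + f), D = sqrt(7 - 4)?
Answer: 556 + 12*sqrt(3) ≈ 576.78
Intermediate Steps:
D = sqrt(3) ≈ 1.7320
l(f) = 2 + (3 + f)/(2*f) (l(f) = 2 + (f + 3)/(f + f) = 2 + (3 + f)/((2*f)) = 2 + (3 + f)*(1/(2*f)) = 2 + (3 + f)/(2*f))
n = sqrt(3)*(3 + 5*sqrt(3))/2 (n = 3*((3 + 5*sqrt(3))/(2*(sqrt(3)))) = 3*((sqrt(3)/3)*(3 + 5*sqrt(3))/2) = 3*(sqrt(3)*(3 + 5*sqrt(3))/6) = sqrt(3)*(3 + 5*sqrt(3))/2 ≈ 10.098)
(-2*(-1 - 3))*(n + 62) = (-2*(-1 - 3))*((15/2 + 3*sqrt(3)/2) + 62) = (-2*(-4))*(139/2 + 3*sqrt(3)/2) = 8*(139/2 + 3*sqrt(3)/2) = 556 + 12*sqrt(3)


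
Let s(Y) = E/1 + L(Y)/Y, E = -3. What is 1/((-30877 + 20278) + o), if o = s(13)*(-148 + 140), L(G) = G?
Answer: -1/10583 ≈ -9.4491e-5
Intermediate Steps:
s(Y) = -2 (s(Y) = -3/1 + Y/Y = -3*1 + 1 = -3 + 1 = -2)
o = 16 (o = -2*(-148 + 140) = -2*(-8) = 16)
1/((-30877 + 20278) + o) = 1/((-30877 + 20278) + 16) = 1/(-10599 + 16) = 1/(-10583) = -1/10583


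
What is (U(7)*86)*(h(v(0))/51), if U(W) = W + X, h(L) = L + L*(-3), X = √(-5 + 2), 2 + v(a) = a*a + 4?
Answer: -2408/51 - 344*I*√3/51 ≈ -47.216 - 11.683*I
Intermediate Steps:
v(a) = 2 + a² (v(a) = -2 + (a*a + 4) = -2 + (a² + 4) = -2 + (4 + a²) = 2 + a²)
X = I*√3 (X = √(-3) = I*√3 ≈ 1.732*I)
h(L) = -2*L (h(L) = L - 3*L = -2*L)
U(W) = W + I*√3
(U(7)*86)*(h(v(0))/51) = ((7 + I*√3)*86)*(-2*(2 + 0²)/51) = (602 + 86*I*√3)*(-2*(2 + 0)*(1/51)) = (602 + 86*I*√3)*(-2*2*(1/51)) = (602 + 86*I*√3)*(-4*1/51) = (602 + 86*I*√3)*(-4/51) = -2408/51 - 344*I*√3/51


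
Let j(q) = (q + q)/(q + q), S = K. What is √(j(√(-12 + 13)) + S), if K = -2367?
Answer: 13*I*√14 ≈ 48.642*I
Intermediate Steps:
S = -2367
j(q) = 1 (j(q) = (2*q)/((2*q)) = (2*q)*(1/(2*q)) = 1)
√(j(√(-12 + 13)) + S) = √(1 - 2367) = √(-2366) = 13*I*√14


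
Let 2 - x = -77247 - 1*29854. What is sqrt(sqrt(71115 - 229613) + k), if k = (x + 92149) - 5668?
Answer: sqrt(193584 + I*sqrt(158498)) ≈ 439.98 + 0.452*I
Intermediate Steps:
x = 107103 (x = 2 - (-77247 - 1*29854) = 2 - (-77247 - 29854) = 2 - 1*(-107101) = 2 + 107101 = 107103)
k = 193584 (k = (107103 + 92149) - 5668 = 199252 - 5668 = 193584)
sqrt(sqrt(71115 - 229613) + k) = sqrt(sqrt(71115 - 229613) + 193584) = sqrt(sqrt(-158498) + 193584) = sqrt(I*sqrt(158498) + 193584) = sqrt(193584 + I*sqrt(158498))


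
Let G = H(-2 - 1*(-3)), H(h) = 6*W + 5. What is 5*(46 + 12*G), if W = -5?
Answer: -1270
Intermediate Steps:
H(h) = -25 (H(h) = 6*(-5) + 5 = -30 + 5 = -25)
G = -25
5*(46 + 12*G) = 5*(46 + 12*(-25)) = 5*(46 - 300) = 5*(-254) = -1270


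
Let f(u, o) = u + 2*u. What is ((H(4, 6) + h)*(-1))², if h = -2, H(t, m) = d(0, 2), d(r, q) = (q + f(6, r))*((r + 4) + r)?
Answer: 6084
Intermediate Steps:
f(u, o) = 3*u
d(r, q) = (4 + 2*r)*(18 + q) (d(r, q) = (q + 3*6)*((r + 4) + r) = (q + 18)*((4 + r) + r) = (18 + q)*(4 + 2*r) = (4 + 2*r)*(18 + q))
H(t, m) = 80 (H(t, m) = 72 + 4*2 + 36*0 + 2*2*0 = 72 + 8 + 0 + 0 = 80)
((H(4, 6) + h)*(-1))² = ((80 - 2)*(-1))² = (78*(-1))² = (-78)² = 6084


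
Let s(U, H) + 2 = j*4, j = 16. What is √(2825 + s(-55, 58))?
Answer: √2887 ≈ 53.731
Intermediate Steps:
s(U, H) = 62 (s(U, H) = -2 + 16*4 = -2 + 64 = 62)
√(2825 + s(-55, 58)) = √(2825 + 62) = √2887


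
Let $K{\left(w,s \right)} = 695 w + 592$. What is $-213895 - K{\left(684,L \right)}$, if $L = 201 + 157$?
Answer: $-689867$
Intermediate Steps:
$L = 358$
$K{\left(w,s \right)} = 592 + 695 w$
$-213895 - K{\left(684,L \right)} = -213895 - \left(592 + 695 \cdot 684\right) = -213895 - \left(592 + 475380\right) = -213895 - 475972 = -689867$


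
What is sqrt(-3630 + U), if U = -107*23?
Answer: I*sqrt(6091) ≈ 78.045*I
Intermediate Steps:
U = -2461
sqrt(-3630 + U) = sqrt(-3630 - 2461) = sqrt(-6091) = I*sqrt(6091)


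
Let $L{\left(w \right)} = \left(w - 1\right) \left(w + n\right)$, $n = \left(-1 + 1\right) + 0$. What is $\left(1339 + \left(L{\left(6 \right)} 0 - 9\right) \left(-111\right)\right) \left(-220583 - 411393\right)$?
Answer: $-1477559888$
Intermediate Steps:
$n = 0$ ($n = 0 + 0 = 0$)
$L{\left(w \right)} = w \left(-1 + w\right)$ ($L{\left(w \right)} = \left(w - 1\right) \left(w + 0\right) = \left(-1 + w\right) w = w \left(-1 + w\right)$)
$\left(1339 + \left(L{\left(6 \right)} 0 - 9\right) \left(-111\right)\right) \left(-220583 - 411393\right) = \left(1339 + \left(6 \left(-1 + 6\right) 0 - 9\right) \left(-111\right)\right) \left(-220583 - 411393\right) = \left(1339 + \left(6 \cdot 5 \cdot 0 - 9\right) \left(-111\right)\right) \left(-631976\right) = \left(1339 + \left(30 \cdot 0 - 9\right) \left(-111\right)\right) \left(-631976\right) = \left(1339 + \left(0 - 9\right) \left(-111\right)\right) \left(-631976\right) = \left(1339 - -999\right) \left(-631976\right) = \left(1339 + 999\right) \left(-631976\right) = 2338 \left(-631976\right) = -1477559888$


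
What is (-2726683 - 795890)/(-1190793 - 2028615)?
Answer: 391397/357712 ≈ 1.0942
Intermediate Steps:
(-2726683 - 795890)/(-1190793 - 2028615) = -3522573/(-3219408) = -3522573*(-1/3219408) = 391397/357712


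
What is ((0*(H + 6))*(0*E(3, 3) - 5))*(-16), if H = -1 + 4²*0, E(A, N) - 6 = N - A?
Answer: 0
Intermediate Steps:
E(A, N) = 6 + N - A (E(A, N) = 6 + (N - A) = 6 + N - A)
H = -1 (H = -1 + 16*0 = -1 + 0 = -1)
((0*(H + 6))*(0*E(3, 3) - 5))*(-16) = ((0*(-1 + 6))*(0*(6 + 3 - 1*3) - 5))*(-16) = ((0*5)*(0*(6 + 3 - 3) - 5))*(-16) = (0*(0*6 - 5))*(-16) = (0*(0 - 5))*(-16) = (0*(-5))*(-16) = 0*(-16) = 0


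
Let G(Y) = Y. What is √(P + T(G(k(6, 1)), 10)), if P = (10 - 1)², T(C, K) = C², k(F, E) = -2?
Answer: √85 ≈ 9.2195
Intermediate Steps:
P = 81 (P = 9² = 81)
√(P + T(G(k(6, 1)), 10)) = √(81 + (-2)²) = √(81 + 4) = √85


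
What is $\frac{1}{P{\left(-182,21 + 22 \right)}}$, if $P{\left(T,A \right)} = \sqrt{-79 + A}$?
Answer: $- \frac{i}{6} \approx - 0.16667 i$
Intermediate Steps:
$\frac{1}{P{\left(-182,21 + 22 \right)}} = \frac{1}{\sqrt{-79 + \left(21 + 22\right)}} = \frac{1}{\sqrt{-79 + 43}} = \frac{1}{\sqrt{-36}} = \frac{1}{6 i} = - \frac{i}{6}$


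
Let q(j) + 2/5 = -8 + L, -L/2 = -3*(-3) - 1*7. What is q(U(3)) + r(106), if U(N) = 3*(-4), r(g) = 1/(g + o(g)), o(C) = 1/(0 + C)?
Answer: -696164/56185 ≈ -12.391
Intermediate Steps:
o(C) = 1/C
r(g) = 1/(g + 1/g)
U(N) = -12
L = -4 (L = -2*(-3*(-3) - 1*7) = -2*(9 - 7) = -2*2 = -4)
q(j) = -62/5 (q(j) = -⅖ + (-8 - 4) = -⅖ - 12 = -62/5)
q(U(3)) + r(106) = -62/5 + 106/(1 + 106²) = -62/5 + 106/(1 + 11236) = -62/5 + 106/11237 = -696164/56185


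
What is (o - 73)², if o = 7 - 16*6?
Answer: 26244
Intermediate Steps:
o = -89 (o = 7 - 4*24 = 7 - 96 = -89)
(o - 73)² = (-89 - 73)² = (-162)² = 26244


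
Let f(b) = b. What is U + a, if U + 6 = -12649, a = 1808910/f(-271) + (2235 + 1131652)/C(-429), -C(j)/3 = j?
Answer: -6434556728/348777 ≈ -18449.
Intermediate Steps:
C(j) = -3*j
a = -2020783793/348777 (a = 1808910/(-271) + (2235 + 1131652)/((-3*(-429))) = 1808910*(-1/271) + 1133887/1287 = -1808910/271 + 1133887*(1/1287) = -1808910/271 + 1133887/1287 = -2020783793/348777 ≈ -5793.9)
U = -12655 (U = -6 - 12649 = -12655)
U + a = -12655 - 2020783793/348777 = -6434556728/348777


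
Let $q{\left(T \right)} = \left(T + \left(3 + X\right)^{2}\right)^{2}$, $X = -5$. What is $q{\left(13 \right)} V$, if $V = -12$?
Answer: $-3468$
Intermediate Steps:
$q{\left(T \right)} = \left(4 + T\right)^{2}$ ($q{\left(T \right)} = \left(T + \left(3 - 5\right)^{2}\right)^{2} = \left(T + \left(-2\right)^{2}\right)^{2} = \left(T + 4\right)^{2} = \left(4 + T\right)^{2}$)
$q{\left(13 \right)} V = \left(4 + 13\right)^{2} \left(-12\right) = 17^{2} \left(-12\right) = 289 \left(-12\right) = -3468$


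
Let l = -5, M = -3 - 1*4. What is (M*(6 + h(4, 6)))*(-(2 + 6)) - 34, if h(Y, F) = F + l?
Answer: 358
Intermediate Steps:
M = -7 (M = -3 - 4 = -7)
h(Y, F) = -5 + F (h(Y, F) = F - 5 = -5 + F)
(M*(6 + h(4, 6)))*(-(2 + 6)) - 34 = (-7*(6 + (-5 + 6)))*(-(2 + 6)) - 34 = (-7*(6 + 1))*(-1*8) - 34 = -7*7*(-8) - 34 = -49*(-8) - 34 = 392 - 34 = 358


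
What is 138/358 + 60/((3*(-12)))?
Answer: -688/537 ≈ -1.2812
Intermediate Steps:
138/358 + 60/((3*(-12))) = 138*(1/358) + 60/(-36) = 69/179 + 60*(-1/36) = 69/179 - 5/3 = -688/537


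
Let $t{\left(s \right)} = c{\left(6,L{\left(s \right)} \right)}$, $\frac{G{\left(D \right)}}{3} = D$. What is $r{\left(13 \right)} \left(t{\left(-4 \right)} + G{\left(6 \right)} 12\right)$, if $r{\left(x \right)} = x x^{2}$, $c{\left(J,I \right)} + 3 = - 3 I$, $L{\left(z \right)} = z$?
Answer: $494325$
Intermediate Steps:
$G{\left(D \right)} = 3 D$
$c{\left(J,I \right)} = -3 - 3 I$
$t{\left(s \right)} = -3 - 3 s$
$r{\left(x \right)} = x^{3}$
$r{\left(13 \right)} \left(t{\left(-4 \right)} + G{\left(6 \right)} 12\right) = 13^{3} \left(\left(-3 - -12\right) + 3 \cdot 6 \cdot 12\right) = 2197 \left(\left(-3 + 12\right) + 18 \cdot 12\right) = 2197 \left(9 + 216\right) = 2197 \cdot 225 = 494325$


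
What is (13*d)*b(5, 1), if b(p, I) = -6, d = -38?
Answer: 2964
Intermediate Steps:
(13*d)*b(5, 1) = (13*(-38))*(-6) = -494*(-6) = 2964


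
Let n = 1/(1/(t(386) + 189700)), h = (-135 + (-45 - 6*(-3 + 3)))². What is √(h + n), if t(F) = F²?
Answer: 2*√92774 ≈ 609.18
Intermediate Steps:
h = 32400 (h = (-135 + (-45 - 6*0))² = (-135 + (-45 + 0))² = (-135 - 45)² = (-180)² = 32400)
n = 338696 (n = 1/(1/(386² + 189700)) = 1/(1/(148996 + 189700)) = 1/(1/338696) = 338696)
√(h + n) = √(32400 + 338696) = √371096 = 2*√92774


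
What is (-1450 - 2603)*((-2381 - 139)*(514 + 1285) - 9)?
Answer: 18374230917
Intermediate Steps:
(-1450 - 2603)*((-2381 - 139)*(514 + 1285) - 9) = -4053*(-2520*1799 - 9) = -4053*(-4533480 - 9) = -4053*(-4533489) = 18374230917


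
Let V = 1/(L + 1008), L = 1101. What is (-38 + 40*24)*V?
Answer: 922/2109 ≈ 0.43717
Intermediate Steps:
V = 1/2109 (V = 1/(1101 + 1008) = 1/2109 ≈ 0.00047416)
(-38 + 40*24)*V = (-38 + 40*24)*(1/2109) = (-38 + 960)*(1/2109) = 922*(1/2109) = 922/2109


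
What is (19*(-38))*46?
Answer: -33212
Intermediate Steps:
(19*(-38))*46 = -722*46 = -33212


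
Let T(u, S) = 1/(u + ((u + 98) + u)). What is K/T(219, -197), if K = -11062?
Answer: -8351810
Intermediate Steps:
T(u, S) = 1/(98 + 3*u) (T(u, S) = 1/(u + ((98 + u) + u)) = 1/(u + (98 + 2*u)) = 1/(98 + 3*u))
K/T(219, -197) = -11062/(1/(98 + 3*219)) = -11062/(1/(98 + 657)) = -11062/(1/755) = -11062/1/755 = -11062*755 = -8351810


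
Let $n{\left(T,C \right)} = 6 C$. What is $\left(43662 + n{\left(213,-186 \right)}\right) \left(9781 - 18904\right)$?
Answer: $-388147158$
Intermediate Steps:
$\left(43662 + n{\left(213,-186 \right)}\right) \left(9781 - 18904\right) = \left(43662 + 6 \left(-186\right)\right) \left(9781 - 18904\right) = \left(43662 - 1116\right) \left(-9123\right) = 42546 \left(-9123\right) = -388147158$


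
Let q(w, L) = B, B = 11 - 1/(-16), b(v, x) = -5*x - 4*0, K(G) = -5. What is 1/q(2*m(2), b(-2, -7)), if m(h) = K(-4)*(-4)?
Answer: 16/177 ≈ 0.090395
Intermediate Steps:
b(v, x) = -5*x (b(v, x) = -5*x + 0 = -5*x)
m(h) = 20 (m(h) = -5*(-4) = 20)
B = 177/16 (B = 11 - 1*(-1/16) = 11 + 1/16 = 177/16 ≈ 11.063)
q(w, L) = 177/16
1/q(2*m(2), b(-2, -7)) = 1/(177/16) = 16/177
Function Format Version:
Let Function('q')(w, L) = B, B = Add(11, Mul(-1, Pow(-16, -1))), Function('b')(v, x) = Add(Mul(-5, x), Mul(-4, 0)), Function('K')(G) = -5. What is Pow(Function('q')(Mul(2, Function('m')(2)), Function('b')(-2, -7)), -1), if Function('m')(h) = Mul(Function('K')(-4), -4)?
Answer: Rational(16, 177) ≈ 0.090395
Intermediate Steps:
Function('b')(v, x) = Mul(-5, x) (Function('b')(v, x) = Add(Mul(-5, x), 0) = Mul(-5, x))
Function('m')(h) = 20 (Function('m')(h) = Mul(-5, -4) = 20)
B = Rational(177, 16) (B = Add(11, Mul(-1, Rational(-1, 16))) = Add(11, Rational(1, 16)) = Rational(177, 16) ≈ 11.063)
Function('q')(w, L) = Rational(177, 16)
Pow(Function('q')(Mul(2, Function('m')(2)), Function('b')(-2, -7)), -1) = Pow(Rational(177, 16), -1) = Rational(16, 177)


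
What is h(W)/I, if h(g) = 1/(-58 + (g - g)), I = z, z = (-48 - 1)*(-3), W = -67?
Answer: -1/8526 ≈ -0.00011729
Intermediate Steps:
z = 147 (z = -49*(-3) = 147)
I = 147
h(g) = -1/58 (h(g) = 1/(-58 + 0) = 1/(-58) = -1/58)
h(W)/I = -1/58/147 = -1/58*1/147 = -1/8526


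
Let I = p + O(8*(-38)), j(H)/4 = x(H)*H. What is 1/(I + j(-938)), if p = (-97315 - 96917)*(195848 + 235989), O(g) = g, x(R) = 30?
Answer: -1/83876677048 ≈ -1.1922e-11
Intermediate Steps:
p = -83876564184 (p = -194232*431837 = -83876564184)
j(H) = 120*H (j(H) = 4*(30*H) = 120*H)
I = -83876564488 (I = -83876564184 + 8*(-38) = -83876564184 - 304 = -83876564488)
1/(I + j(-938)) = 1/(-83876564488 + 120*(-938)) = 1/(-83876564488 - 112560) = 1/(-83876677048) = -1/83876677048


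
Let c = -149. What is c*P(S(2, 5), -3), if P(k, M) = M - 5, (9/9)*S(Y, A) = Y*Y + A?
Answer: 1192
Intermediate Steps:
S(Y, A) = A + Y**2 (S(Y, A) = Y*Y + A = Y**2 + A = A + Y**2)
P(k, M) = -5 + M
c*P(S(2, 5), -3) = -149*(-5 - 3) = -149*(-8) = 1192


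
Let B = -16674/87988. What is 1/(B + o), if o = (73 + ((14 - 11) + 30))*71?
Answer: 43994/331090507 ≈ 0.00013288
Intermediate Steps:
B = -8337/43994 (B = -16674*1/87988 = -8337/43994 ≈ -0.18950)
o = 7526 (o = (73 + (3 + 30))*71 = (73 + 33)*71 = 106*71 = 7526)
1/(B + o) = 1/(-8337/43994 + 7526) = 1/(331090507/43994) = 43994/331090507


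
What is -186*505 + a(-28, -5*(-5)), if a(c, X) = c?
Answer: -93958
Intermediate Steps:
-186*505 + a(-28, -5*(-5)) = -186*505 - 28 = -93930 - 28 = -93958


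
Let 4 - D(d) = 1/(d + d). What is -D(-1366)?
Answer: -10929/2732 ≈ -4.0004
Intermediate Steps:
D(d) = 4 - 1/(2*d) (D(d) = 4 - 1/(d + d) = 4 - 1/(2*d))
-D(-1366) = -(4 - ½/(-1366)) = -(4 - ½*(-1/1366)) = -(4 + 1/2732) = -1*10929/2732 = -10929/2732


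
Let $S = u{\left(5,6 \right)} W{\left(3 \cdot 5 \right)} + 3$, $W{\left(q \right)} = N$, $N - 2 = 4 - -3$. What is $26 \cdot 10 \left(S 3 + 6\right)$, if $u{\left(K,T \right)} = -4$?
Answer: $-24180$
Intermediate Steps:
$N = 9$ ($N = 2 + \left(4 - -3\right) = 2 + \left(4 + 3\right) = 2 + 7 = 9$)
$W{\left(q \right)} = 9$
$S = -33$ ($S = \left(-4\right) 9 + 3 = -36 + 3 = -33$)
$26 \cdot 10 \left(S 3 + 6\right) = 26 \cdot 10 \left(\left(-33\right) 3 + 6\right) = 260 \left(-99 + 6\right) = 260 \left(-93\right) = -24180$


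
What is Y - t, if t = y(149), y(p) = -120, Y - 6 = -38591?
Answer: -38465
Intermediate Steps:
Y = -38585 (Y = 6 - 38591 = -38585)
t = -120
Y - t = -38585 - 1*(-120) = -38585 + 120 = -38465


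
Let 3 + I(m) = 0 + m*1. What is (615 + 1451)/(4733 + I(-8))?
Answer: 1033/2361 ≈ 0.43753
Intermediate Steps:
I(m) = -3 + m (I(m) = -3 + (0 + m*1) = -3 + (0 + m) = -3 + m)
(615 + 1451)/(4733 + I(-8)) = (615 + 1451)/(4733 + (-3 - 8)) = 2066/(4733 - 11) = 2066/4722 = 2066*(1/4722) = 1033/2361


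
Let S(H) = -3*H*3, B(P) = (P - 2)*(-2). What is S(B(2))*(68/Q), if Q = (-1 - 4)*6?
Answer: 0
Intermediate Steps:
B(P) = 4 - 2*P (B(P) = (-2 + P)*(-2) = 4 - 2*P)
S(H) = -9*H
Q = -30 (Q = -5*6 = -30)
S(B(2))*(68/Q) = (-9*(4 - 2*2))*(68/(-30)) = (-9*(4 - 4))*(68*(-1/30)) = -9*0*(-34/15) = 0*(-34/15) = 0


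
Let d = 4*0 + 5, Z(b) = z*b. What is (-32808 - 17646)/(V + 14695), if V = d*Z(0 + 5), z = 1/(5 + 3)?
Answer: -44848/13065 ≈ -3.4327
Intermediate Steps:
z = ⅛ (z = 1/8 = ⅛ ≈ 0.12500)
Z(b) = b/8
d = 5 (d = 0 + 5 = 5)
V = 25/8 (V = 5*((0 + 5)/8) = 5*((⅛)*5) = 5*(5/8) = 25/8 ≈ 3.1250)
(-32808 - 17646)/(V + 14695) = (-32808 - 17646)/(25/8 + 14695) = -50454/117585/8 = -50454*8/117585 = -44848/13065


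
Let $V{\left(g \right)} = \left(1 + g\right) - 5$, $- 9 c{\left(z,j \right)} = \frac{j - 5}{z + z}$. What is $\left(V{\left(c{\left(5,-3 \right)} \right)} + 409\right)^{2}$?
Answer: $\frac{332296441}{2025} \approx 1.641 \cdot 10^{5}$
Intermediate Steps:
$c{\left(z,j \right)} = - \frac{-5 + j}{18 z}$ ($c{\left(z,j \right)} = - \frac{\left(j - 5\right) \frac{1}{z + z}}{9} = - \frac{\left(-5 + j\right) \frac{1}{2 z}}{9} = - \frac{\frac{1}{2} \frac{1}{z} \left(-5 + j\right)}{9} = - \frac{-5 + j}{18 z}$)
$V{\left(g \right)} = -4 + g$
$\left(V{\left(c{\left(5,-3 \right)} \right)} + 409\right)^{2} = \left(\left(-4 + \frac{5 - -3}{18 \cdot 5}\right) + 409\right)^{2} = \left(\left(-4 + \frac{1}{18} \cdot \frac{1}{5} \left(5 + 3\right)\right) + 409\right)^{2} = \left(\left(-4 + \frac{1}{18} \cdot \frac{1}{5} \cdot 8\right) + 409\right)^{2} = \left(\left(-4 + \frac{4}{45}\right) + 409\right)^{2} = \left(- \frac{176}{45} + 409\right)^{2} = \left(\frac{18229}{45}\right)^{2} = \frac{332296441}{2025}$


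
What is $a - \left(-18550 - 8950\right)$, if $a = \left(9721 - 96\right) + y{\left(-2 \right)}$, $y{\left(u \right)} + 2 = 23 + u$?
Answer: $37144$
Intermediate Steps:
$y{\left(u \right)} = 21 + u$ ($y{\left(u \right)} = -2 + \left(23 + u\right) = 21 + u$)
$a = 9644$ ($a = \left(9721 - 96\right) + \left(21 - 2\right) = \left(9721 - 96\right) + 19 = 9625 + 19 = 9644$)
$a - \left(-18550 - 8950\right) = 9644 - \left(-18550 - 8950\right) = 9644 - -27500 = 9644 + 27500 = 37144$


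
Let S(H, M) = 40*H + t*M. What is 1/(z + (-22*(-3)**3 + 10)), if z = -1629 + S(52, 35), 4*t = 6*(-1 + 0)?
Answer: 2/2005 ≈ 0.00099751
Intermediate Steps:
t = -3/2 (t = (6*(-1 + 0))/4 = (6*(-1))/4 = (1/4)*(-6) = -3/2 ≈ -1.5000)
S(H, M) = 40*H - 3*M/2
z = 797/2 (z = -1629 + (40*52 - 3/2*35) = -1629 + (2080 - 105/2) = -1629 + 4055/2 = 797/2 ≈ 398.50)
1/(z + (-22*(-3)**3 + 10)) = 1/(797/2 + (-22*(-3)**3 + 10)) = 1/(797/2 + (-22*(-27) + 10)) = 1/(797/2 + (594 + 10)) = 1/(797/2 + 604) = 1/(2005/2) = 2/2005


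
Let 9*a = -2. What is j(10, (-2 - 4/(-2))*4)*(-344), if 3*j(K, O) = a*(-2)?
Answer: -1376/27 ≈ -50.963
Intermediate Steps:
a = -2/9 (a = (⅑)*(-2) = -2/9 ≈ -0.22222)
j(K, O) = 4/27 (j(K, O) = (-2/9*(-2))/3 = (⅓)*(4/9) = 4/27)
j(10, (-2 - 4/(-2))*4)*(-344) = (4/27)*(-344) = -1376/27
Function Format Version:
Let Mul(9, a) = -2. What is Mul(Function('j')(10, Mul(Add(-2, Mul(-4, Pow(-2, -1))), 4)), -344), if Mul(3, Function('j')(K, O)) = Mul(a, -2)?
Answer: Rational(-1376, 27) ≈ -50.963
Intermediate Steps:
a = Rational(-2, 9) (a = Mul(Rational(1, 9), -2) = Rational(-2, 9) ≈ -0.22222)
Function('j')(K, O) = Rational(4, 27) (Function('j')(K, O) = Mul(Rational(1, 3), Mul(Rational(-2, 9), -2)) = Mul(Rational(1, 3), Rational(4, 9)) = Rational(4, 27))
Mul(Function('j')(10, Mul(Add(-2, Mul(-4, Pow(-2, -1))), 4)), -344) = Mul(Rational(4, 27), -344) = Rational(-1376, 27)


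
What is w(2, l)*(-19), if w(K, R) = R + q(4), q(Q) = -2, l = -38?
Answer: 760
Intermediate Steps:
w(K, R) = -2 + R (w(K, R) = R - 2 = -2 + R)
w(2, l)*(-19) = (-2 - 38)*(-19) = -40*(-19) = 760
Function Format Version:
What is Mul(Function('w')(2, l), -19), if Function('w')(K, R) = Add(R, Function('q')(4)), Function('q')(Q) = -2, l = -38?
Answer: 760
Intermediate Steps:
Function('w')(K, R) = Add(-2, R) (Function('w')(K, R) = Add(R, -2) = Add(-2, R))
Mul(Function('w')(2, l), -19) = Mul(Add(-2, -38), -19) = Mul(-40, -19) = 760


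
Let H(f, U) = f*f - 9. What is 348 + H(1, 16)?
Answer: 340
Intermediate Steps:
H(f, U) = -9 + f**2 (H(f, U) = f**2 - 9 = -9 + f**2)
348 + H(1, 16) = 348 + (-9 + 1**2) = 348 + (-9 + 1) = 348 - 8 = 340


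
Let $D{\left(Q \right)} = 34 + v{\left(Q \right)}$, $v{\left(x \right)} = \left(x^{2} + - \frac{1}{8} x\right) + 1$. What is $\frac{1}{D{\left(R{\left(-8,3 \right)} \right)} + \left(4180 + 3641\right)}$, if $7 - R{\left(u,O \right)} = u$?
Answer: $\frac{8}{64633} \approx 0.00012378$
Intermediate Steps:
$R{\left(u,O \right)} = 7 - u$
$v{\left(x \right)} = 1 + x^{2} - \frac{x}{8}$ ($v{\left(x \right)} = \left(x^{2} + \left(-1\right) \frac{1}{8} x\right) + 1 = \left(x^{2} - \frac{x}{8}\right) + 1 = 1 + x^{2} - \frac{x}{8}$)
$D{\left(Q \right)} = 35 + Q^{2} - \frac{Q}{8}$ ($D{\left(Q \right)} = 34 + \left(1 + Q^{2} - \frac{Q}{8}\right) = 35 + Q^{2} - \frac{Q}{8}$)
$\frac{1}{D{\left(R{\left(-8,3 \right)} \right)} + \left(4180 + 3641\right)} = \frac{1}{\left(35 + \left(7 - -8\right)^{2} - \frac{7 - -8}{8}\right) + \left(4180 + 3641\right)} = \frac{1}{\left(35 + \left(7 + 8\right)^{2} - \frac{7 + 8}{8}\right) + 7821} = \frac{1}{\left(35 + 15^{2} - \frac{15}{8}\right) + 7821} = \frac{1}{\left(35 + 225 - \frac{15}{8}\right) + 7821} = \frac{1}{\frac{2065}{8} + 7821} = \frac{1}{\frac{64633}{8}} = \frac{8}{64633}$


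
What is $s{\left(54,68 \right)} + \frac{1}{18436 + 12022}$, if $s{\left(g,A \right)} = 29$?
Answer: $\frac{883283}{30458} \approx 29.0$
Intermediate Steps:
$s{\left(54,68 \right)} + \frac{1}{18436 + 12022} = 29 + \frac{1}{18436 + 12022} = 29 + \frac{1}{30458} = \frac{883283}{30458}$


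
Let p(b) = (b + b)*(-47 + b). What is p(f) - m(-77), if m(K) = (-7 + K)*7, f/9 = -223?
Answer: 8245344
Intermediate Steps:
f = -2007 (f = 9*(-223) = -2007)
p(b) = 2*b*(-47 + b) (p(b) = (2*b)*(-47 + b) = 2*b*(-47 + b))
m(K) = -49 + 7*K
p(f) - m(-77) = 2*(-2007)*(-47 - 2007) - (-49 + 7*(-77)) = 2*(-2007)*(-2054) - (-49 - 539) = 8244756 - 1*(-588) = 8244756 + 588 = 8245344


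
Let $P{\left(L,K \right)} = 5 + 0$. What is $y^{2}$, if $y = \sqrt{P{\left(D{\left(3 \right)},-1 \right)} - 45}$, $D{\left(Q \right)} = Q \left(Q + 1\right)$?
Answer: $-40$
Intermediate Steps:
$D{\left(Q \right)} = Q \left(1 + Q\right)$
$P{\left(L,K \right)} = 5$
$y = 2 i \sqrt{10}$ ($y = \sqrt{5 - 45} = \sqrt{-40} = 2 i \sqrt{10} \approx 6.3246 i$)
$y^{2} = \left(2 i \sqrt{10}\right)^{2} = -40$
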